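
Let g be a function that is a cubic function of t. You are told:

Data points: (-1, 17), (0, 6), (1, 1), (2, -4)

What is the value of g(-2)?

40

Write g(t) = at³ + bt² + ct + d; the 4 given values yield a linear system in the 4 coefficients.
Solving, g(t) = -t³ + 3t² - 7t + 6.
Then g(-2) = 40.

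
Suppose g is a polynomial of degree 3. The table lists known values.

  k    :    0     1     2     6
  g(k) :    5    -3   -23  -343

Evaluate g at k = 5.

Write g(k) = ak³ + bk² + ck + d; the 4 given values yield a linear system in the 4 coefficients.
Solving, g(k) = -k³ - 3k² - 4k + 5.
Then g(5) = -215.

-215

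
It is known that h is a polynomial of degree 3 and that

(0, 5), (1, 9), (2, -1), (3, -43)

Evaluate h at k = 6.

-541

Write h(k) = ak³ + bk² + ck + d; the 4 given values yield a linear system in the 4 coefficients.
Solving, h(k) = -3k³ + 2k² + 5k + 5.
Then h(6) = -541.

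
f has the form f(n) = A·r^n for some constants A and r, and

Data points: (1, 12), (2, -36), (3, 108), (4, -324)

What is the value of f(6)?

Consecutive ratio: -36/12 = -3, and 108/(-36) = -3, so r = -3.
Then A·(-3)^1 = 12 gives A = -4, and f(n) = -4·(-3)^n.
f(6) = -4·(-3)^6 = -2916.

-2916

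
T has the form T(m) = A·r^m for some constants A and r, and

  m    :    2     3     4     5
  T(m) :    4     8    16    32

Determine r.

2

Consecutive ratio: 8/4 = 2, and 16/8 = 2, so r = 2.
Then A·2^2 = 4 gives A = 1, and T(m) = 1·2^m.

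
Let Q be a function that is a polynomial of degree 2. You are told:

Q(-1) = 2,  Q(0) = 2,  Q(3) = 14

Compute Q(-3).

8

Write Q(x) = ax² + bx + c; the 3 given values yield a linear system in the 3 coefficients.
Solving, Q(x) = x² + x + 2.
Then Q(-3) = 8.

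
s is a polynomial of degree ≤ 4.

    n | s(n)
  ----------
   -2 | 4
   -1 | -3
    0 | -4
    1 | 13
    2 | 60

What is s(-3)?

5

Write s(n) = an^4 + bn³ + cn² + dn + e; the 5 given values yield a linear system in the 5 coefficients.
Solving, the leading coefficient vanishes, and s(n) = 2n³ + 9n² + 6n - 4.
Then s(-3) = 5.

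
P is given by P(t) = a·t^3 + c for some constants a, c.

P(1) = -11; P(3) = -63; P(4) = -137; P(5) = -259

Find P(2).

-25

From P(1) = -11 and P(3) = -63: 1a + c = -11 and 27a + c = -63.
Subtracting: 26a = -52, so a = -2; then c = -11 − (-2)·1 = -9.
So P(t) = -2t³ − 9, and P(2) = -25.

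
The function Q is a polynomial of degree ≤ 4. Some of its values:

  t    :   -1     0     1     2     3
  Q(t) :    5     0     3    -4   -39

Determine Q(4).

-120

Write Q(t) = at^4 + bt³ + ct² + dt + e; the 5 given values yield a linear system in the 5 coefficients.
Solving, the leading coefficient vanishes, and Q(t) = -3t³ + 4t² + 2t.
Then Q(4) = -120.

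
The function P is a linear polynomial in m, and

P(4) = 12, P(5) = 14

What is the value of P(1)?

Write P(m) = am + b; the 2 given values yield a linear system in the 2 coefficients.
Solving, P(m) = 2m + 4.
Then P(1) = 6.

6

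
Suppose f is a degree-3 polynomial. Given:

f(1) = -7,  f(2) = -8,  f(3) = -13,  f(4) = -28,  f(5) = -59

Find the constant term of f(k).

-4

First differences: -1, -5, -15, -31. Second differences: -4, -10, -16. Third differences: -6, -6.
Level-3 differences are constant, so f has degree 3.
Fitting a degree-3 polynomial gives f(k) = -k³ + 4k² - 6k - 4.
The constant term is f(0) = -4.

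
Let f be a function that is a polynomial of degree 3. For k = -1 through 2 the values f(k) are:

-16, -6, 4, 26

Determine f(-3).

-84

Write f(k) = ak³ + bk² + ck + d; the 4 given values yield a linear system in the 4 coefficients.
Solving, f(k) = 2k³ + 8k - 6.
Then f(-3) = -84.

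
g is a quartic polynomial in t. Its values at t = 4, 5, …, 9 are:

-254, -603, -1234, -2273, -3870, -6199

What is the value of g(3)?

Write g(t) = at^4 + bt³ + ct² + dt + e; the 6 given values yield a linear system in the 5 coefficients.
Solving, g(t) = -t^4 + t³ - 5t² + 4t + 2.
Then g(3) = -85.

-85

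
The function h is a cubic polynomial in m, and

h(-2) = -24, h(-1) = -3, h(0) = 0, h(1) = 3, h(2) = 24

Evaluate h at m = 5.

375

Write h(m) = am³ + bm² + cm + d; the 5 given values yield a linear system in the 4 coefficients.
Solving, h(m) = 3m³.
Then h(5) = 375.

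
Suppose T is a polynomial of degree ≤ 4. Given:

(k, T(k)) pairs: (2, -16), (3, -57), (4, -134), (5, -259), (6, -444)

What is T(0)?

First differences: -41, -77, -125, -185. Second differences: -36, -48, -60. Third differences: -12, -12.
Level-3 differences are constant, so T has degree 3.
Fitting a degree-3 polynomial gives T(k) = -2k³ - 3k + 6.
Then T(0) = 6.

6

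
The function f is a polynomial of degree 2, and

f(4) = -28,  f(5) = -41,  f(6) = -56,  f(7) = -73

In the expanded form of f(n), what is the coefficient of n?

-4

Write f(n) = an² + bn + c; the 4 given values yield a linear system in the 3 coefficients.
Solving, f(n) = -n² - 4n + 4.
The coefficient of n is -4.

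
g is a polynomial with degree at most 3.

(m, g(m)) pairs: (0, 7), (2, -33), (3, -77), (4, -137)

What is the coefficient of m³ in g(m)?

Write g(m) = am³ + bm² + cm + d; the 4 given values yield a linear system in the 4 coefficients.
Solving, the leading coefficient vanishes, and g(m) = -8m² - 4m + 7.
The coefficient of m³ is 0.

0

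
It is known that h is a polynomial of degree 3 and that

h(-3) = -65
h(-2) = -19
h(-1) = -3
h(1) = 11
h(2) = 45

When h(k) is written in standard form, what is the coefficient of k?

Write h(k) = ak³ + bk² + ck + d; the 5 given values yield a linear system in the 4 coefficients.
Solving, h(k) = 3k³ + 3k² + 4k + 1.
The coefficient of k is 4.

4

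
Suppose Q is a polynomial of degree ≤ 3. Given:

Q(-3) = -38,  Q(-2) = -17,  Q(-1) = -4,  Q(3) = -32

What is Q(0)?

Write Q(n) = an³ + bn² + cn + d; the 4 given values yield a linear system in the 4 coefficients.
Solving, the leading coefficient vanishes, and Q(n) = -4n² + n + 1.
The constant term is Q(0) = 1.

1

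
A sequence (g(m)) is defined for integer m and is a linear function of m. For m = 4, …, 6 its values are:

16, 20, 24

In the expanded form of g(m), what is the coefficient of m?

First differences: 4, 4.
Level-1 differences are constant, so g has degree 1.
Fitting a degree-1 polynomial gives g(m) = 4m.
The coefficient of m is 4.

4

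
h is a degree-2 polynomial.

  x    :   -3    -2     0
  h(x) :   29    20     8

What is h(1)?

Write h(x) = ax² + bx + c; the 3 given values yield a linear system in the 3 coefficients.
Solving, h(x) = x² - 4x + 8.
Then h(1) = 5.

5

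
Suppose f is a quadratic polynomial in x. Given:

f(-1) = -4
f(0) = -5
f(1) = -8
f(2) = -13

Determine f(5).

First differences: -1, -3, -5. Second differences: -2, -2.
Level-2 differences are constant, so f has degree 2.
Fitting a degree-2 polynomial gives f(x) = -x² - 2x - 5.
Then f(5) = -40.

-40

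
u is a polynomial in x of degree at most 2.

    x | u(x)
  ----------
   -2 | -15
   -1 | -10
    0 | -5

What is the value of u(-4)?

First differences: 5, 5.
Level-1 differences are constant, so u has degree 1.
Fitting a degree-1 polynomial gives u(x) = 5x - 5.
Then u(-4) = -25.

-25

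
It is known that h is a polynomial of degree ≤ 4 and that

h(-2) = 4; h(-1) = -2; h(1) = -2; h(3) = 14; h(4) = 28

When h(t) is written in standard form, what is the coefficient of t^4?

Write h(t) = at^4 + bt³ + ct² + dt + e; the 5 given values yield a linear system in the 5 coefficients.
Solving, the top 2 coefficients vanish, and h(t) = 2t² - 4.
The coefficient of t^4 is 0.

0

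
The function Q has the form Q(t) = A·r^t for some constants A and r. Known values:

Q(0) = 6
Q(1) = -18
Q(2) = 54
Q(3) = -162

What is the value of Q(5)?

Consecutive ratio: -18/6 = -3, and 54/(-18) = -3, so r = -3.
Then A·(-3)^0 = 6 gives A = 6, and Q(t) = 6·(-3)^t.
Q(5) = 6·(-3)^5 = -1458.

-1458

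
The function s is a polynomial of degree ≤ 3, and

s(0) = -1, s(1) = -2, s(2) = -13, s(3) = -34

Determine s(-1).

-10

Write s(m) = am³ + bm² + cm + d; the 4 given values yield a linear system in the 4 coefficients.
Solving, the leading coefficient vanishes, and s(m) = -5m² + 4m - 1.
Then s(-1) = -10.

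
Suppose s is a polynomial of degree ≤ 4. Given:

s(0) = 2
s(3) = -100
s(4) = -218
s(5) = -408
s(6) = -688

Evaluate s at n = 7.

-1076

Write s(n) = an^4 + bn³ + cn² + dn + e; the 5 given values yield a linear system in the 5 coefficients.
Solving, the leading coefficient vanishes, and s(n) = -3n³ - 7n + 2.
Then s(7) = -1076.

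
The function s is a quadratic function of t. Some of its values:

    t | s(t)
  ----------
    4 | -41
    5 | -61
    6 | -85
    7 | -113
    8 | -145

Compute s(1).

-5

First differences: -20, -24, -28, -32. Second differences: -4, -4, -4.
Level-2 differences are constant, so s has degree 2.
Fitting a degree-2 polynomial gives s(t) = -2t² - 2t - 1.
Then s(1) = -5.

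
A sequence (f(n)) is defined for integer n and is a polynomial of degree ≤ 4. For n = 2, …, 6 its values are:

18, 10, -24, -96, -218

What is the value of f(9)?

First differences: -8, -34, -72, -122. Second differences: -26, -38, -50. Third differences: -12, -12.
Level-3 differences are constant, so f has degree 3.
Fitting a degree-3 polynomial gives f(n) = -2n³ + 5n² + 5n + 4.
Then f(9) = -1004.

-1004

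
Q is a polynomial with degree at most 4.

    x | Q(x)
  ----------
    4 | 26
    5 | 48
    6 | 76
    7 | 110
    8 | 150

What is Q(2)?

0

First differences: 22, 28, 34, 40. Second differences: 6, 6, 6.
Level-2 differences are constant, so Q has degree 2.
Fitting a degree-2 polynomial gives Q(x) = 3x² - 5x - 2.
Then Q(2) = 0.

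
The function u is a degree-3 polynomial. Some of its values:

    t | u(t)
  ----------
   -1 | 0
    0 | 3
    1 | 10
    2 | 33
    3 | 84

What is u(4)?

175

First differences: 3, 7, 23, 51. Second differences: 4, 16, 28. Third differences: 12, 12.
Level-3 differences are constant, so u has degree 3.
Fitting a degree-3 polynomial gives u(t) = 2t³ + 2t² + 3t + 3.
Then u(4) = 175.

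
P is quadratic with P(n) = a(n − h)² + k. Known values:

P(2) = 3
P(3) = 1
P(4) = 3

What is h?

First differences -2, 2; second difference 4 = 2a, so a = 2.
Expanding, the n-coefficient is −2ah = -4h; matching it to the data gives h = 3, and then k = 1.
So P(n) = 2(n − 3)² + 1.
Hence h = 3.

3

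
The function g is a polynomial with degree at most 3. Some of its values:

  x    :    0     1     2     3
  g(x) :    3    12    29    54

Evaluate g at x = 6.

Write g(x) = ax³ + bx² + cx + d; the 4 given values yield a linear system in the 4 coefficients.
Solving, the leading coefficient vanishes, and g(x) = 4x² + 5x + 3.
Then g(6) = 177.

177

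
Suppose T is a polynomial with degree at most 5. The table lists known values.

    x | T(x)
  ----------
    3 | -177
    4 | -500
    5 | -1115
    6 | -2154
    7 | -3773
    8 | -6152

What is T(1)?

First differences: -323, -615, -1039, -1619, -2379. Second differences: -292, -424, -580, -760. Third differences: -132, -156, -180. Fourth differences: -24, -24.
Level-4 differences are constant, so T has degree 4.
Fitting a degree-4 polynomial gives T(x) = -x^4 - 4x³ - x² + 7x.
Then T(1) = 1.

1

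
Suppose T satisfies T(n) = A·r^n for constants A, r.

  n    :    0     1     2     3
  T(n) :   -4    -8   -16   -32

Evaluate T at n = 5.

Consecutive ratio: -8/(-4) = 2, and -16/(-8) = 2, so r = 2.
Then A·2^0 = -4 gives A = -4, and T(n) = -4·2^n.
T(5) = -4·2^5 = -128.

-128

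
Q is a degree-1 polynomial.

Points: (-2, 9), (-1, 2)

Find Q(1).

-12

Write Q(t) = at + b; the 2 given values yield a linear system in the 2 coefficients.
Solving, Q(t) = -7t - 5.
Then Q(1) = -12.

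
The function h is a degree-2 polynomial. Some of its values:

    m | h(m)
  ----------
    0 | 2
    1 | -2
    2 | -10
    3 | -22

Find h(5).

First differences: -4, -8, -12. Second differences: -4, -4.
Level-2 differences are constant, so h has degree 2.
Fitting a degree-2 polynomial gives h(m) = -2m² - 2m + 2.
Then h(5) = -58.

-58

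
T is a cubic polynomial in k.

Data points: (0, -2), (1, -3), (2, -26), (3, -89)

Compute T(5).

-407

Write T(k) = ak³ + bk² + ck + d; the 4 given values yield a linear system in the 4 coefficients.
Solving, T(k) = -3k³ - 2k² + 4k - 2.
Then T(5) = -407.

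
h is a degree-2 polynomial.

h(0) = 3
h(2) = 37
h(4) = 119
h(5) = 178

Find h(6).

249

Write h(k) = ak² + bk + c; the 4 given values yield a linear system in the 3 coefficients.
Solving, h(k) = 6k² + 5k + 3.
Then h(6) = 249.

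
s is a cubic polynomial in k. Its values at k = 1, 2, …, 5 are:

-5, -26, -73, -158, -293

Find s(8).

First differences: -21, -47, -85, -135. Second differences: -26, -38, -50. Third differences: -12, -12.
Level-3 differences are constant, so s has degree 3.
Fitting a degree-3 polynomial gives s(k) = -2k³ - k² - 4k + 2.
Then s(8) = -1118.

-1118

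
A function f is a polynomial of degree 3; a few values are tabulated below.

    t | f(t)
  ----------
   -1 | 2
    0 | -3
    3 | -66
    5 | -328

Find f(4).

Write f(t) = at³ + bt² + ct + d; the 4 given values yield a linear system in the 4 coefficients.
Solving, f(t) = -3t³ + 2t² - 3.
Then f(4) = -163.

-163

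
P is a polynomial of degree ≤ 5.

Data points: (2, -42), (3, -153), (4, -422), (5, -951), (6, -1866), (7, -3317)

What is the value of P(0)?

First differences: -111, -269, -529, -915, -1451. Second differences: -158, -260, -386, -536. Third differences: -102, -126, -150. Fourth differences: -24, -24.
Level-4 differences are constant, so P has degree 4.
Fitting a degree-4 polynomial gives P(x) = -x^4 - 3x³ + 3x² - 4x - 6.
Then P(0) = -6.

-6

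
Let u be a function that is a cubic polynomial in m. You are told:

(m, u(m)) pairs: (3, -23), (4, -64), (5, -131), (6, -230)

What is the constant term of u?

4

Write u(m) = am³ + bm² + cm + d; the 4 given values yield a linear system in the 4 coefficients.
Solving, u(m) = -m³ - m² + 3m + 4.
The constant term is u(0) = 4.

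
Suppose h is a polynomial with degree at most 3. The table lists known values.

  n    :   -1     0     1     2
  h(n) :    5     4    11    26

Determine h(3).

49

Write h(n) = an³ + bn² + cn + d; the 4 given values yield a linear system in the 4 coefficients.
Solving, the leading coefficient vanishes, and h(n) = 4n² + 3n + 4.
Then h(3) = 49.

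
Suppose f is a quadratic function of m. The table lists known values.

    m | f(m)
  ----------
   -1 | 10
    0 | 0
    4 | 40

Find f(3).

Write f(m) = am² + bm + c; the 3 given values yield a linear system in the 3 coefficients.
Solving, f(m) = 4m² - 6m.
Then f(3) = 18.

18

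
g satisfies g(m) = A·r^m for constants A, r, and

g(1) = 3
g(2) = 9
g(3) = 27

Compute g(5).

243

Consecutive ratio: 9/3 = 3, and 27/9 = 3, so r = 3.
Then A·3^1 = 3 gives A = 1, and g(m) = 1·3^m.
g(5) = 1·3^5 = 243.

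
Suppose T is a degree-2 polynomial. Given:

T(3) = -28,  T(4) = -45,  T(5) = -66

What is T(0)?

-1

Write T(k) = ak² + bk + c; the 3 given values yield a linear system in the 3 coefficients.
Solving, T(k) = -2k² - 3k - 1.
The constant term is T(0) = -1.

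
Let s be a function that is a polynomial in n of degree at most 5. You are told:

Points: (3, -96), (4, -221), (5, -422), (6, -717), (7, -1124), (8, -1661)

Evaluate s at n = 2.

First differences: -125, -201, -295, -407, -537. Second differences: -76, -94, -112, -130. Third differences: -18, -18, -18.
Level-3 differences are constant, so s has degree 3.
Fitting a degree-3 polynomial gives s(n) = -3n³ - 2n² + 3.
Then s(2) = -29.

-29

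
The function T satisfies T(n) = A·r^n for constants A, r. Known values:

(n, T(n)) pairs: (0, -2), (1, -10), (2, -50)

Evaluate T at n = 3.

-250

Consecutive ratio: -10/(-2) = 5, and -50/(-10) = 5, so r = 5.
Then A·5^0 = -2 gives A = -2, and T(n) = -2·5^n.
T(3) = -2·5^3 = -250.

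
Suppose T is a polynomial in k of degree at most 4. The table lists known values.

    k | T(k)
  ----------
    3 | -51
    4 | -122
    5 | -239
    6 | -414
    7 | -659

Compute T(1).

1

First differences: -71, -117, -175, -245. Second differences: -46, -58, -70. Third differences: -12, -12.
Level-3 differences are constant, so T has degree 3.
Fitting a degree-3 polynomial gives T(k) = -2k³ + k² - 4k + 6.
Then T(1) = 1.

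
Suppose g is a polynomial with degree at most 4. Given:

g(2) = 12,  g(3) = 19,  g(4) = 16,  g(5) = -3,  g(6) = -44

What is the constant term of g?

-8

Write g(k) = ak^4 + bk³ + ck² + dk + e; the 5 given values yield a linear system in the 5 coefficients.
Solving, the leading coefficient vanishes, and g(k) = -k³ + 4k² + 6k - 8.
The constant term is g(0) = -8.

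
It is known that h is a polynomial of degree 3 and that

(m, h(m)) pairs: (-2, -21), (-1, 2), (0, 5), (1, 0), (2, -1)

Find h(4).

57

Write h(m) = am³ + bm² + cm + d; the 5 given values yield a linear system in the 4 coefficients.
Solving, h(m) = 2m³ - 4m² - 3m + 5.
Then h(4) = 57.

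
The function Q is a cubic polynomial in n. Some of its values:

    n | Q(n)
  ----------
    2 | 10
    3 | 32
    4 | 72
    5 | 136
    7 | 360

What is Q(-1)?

Write Q(n) = an³ + bn² + cn + d; the 5 given values yield a linear system in the 4 coefficients.
Solving, Q(n) = n³ + 3n - 4.
Then Q(-1) = -8.

-8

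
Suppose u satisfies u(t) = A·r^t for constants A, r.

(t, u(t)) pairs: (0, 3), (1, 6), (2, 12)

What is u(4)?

Consecutive ratio: 6/3 = 2, and 12/6 = 2, so r = 2.
Then A·2^0 = 3 gives A = 3, and u(t) = 3·2^t.
u(4) = 3·2^4 = 48.

48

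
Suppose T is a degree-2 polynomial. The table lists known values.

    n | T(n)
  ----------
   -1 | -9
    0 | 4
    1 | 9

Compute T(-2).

-30

Write T(n) = an² + bn + c; the 3 given values yield a linear system in the 3 coefficients.
Solving, T(n) = -4n² + 9n + 4.
Then T(-2) = -30.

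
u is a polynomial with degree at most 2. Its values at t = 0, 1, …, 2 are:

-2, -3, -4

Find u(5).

-7

Write u(t) = at² + bt + c; the 3 given values yield a linear system in the 3 coefficients.
Solving, the leading coefficient vanishes, and u(t) = -t - 2.
Then u(5) = -7.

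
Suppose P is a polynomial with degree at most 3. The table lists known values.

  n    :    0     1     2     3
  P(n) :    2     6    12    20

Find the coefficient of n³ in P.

0

First differences: 4, 6, 8. Second differences: 2, 2.
Level-2 differences are constant, so P has degree 2.
Fitting a degree-2 polynomial gives P(n) = n² + 3n + 2.
The coefficient of n³ is 0.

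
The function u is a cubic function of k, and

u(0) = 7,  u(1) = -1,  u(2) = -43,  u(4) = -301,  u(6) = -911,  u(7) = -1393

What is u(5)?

-553

Write u(k) = ak³ + bk² + ck + d; the 6 given values yield a linear system in the 4 coefficients.
Solving, u(k) = -3k³ - 8k² + 3k + 7.
Then u(5) = -553.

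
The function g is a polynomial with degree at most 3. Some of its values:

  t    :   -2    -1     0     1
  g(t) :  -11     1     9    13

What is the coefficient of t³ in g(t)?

0

First differences: 12, 8, 4. Second differences: -4, -4.
Level-2 differences are constant, so g has degree 2.
Fitting a degree-2 polynomial gives g(t) = -2t² + 6t + 9.
The coefficient of t³ is 0.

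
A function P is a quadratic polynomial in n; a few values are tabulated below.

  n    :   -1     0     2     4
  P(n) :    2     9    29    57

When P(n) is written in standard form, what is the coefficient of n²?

1

Write P(n) = an² + bn + c; the 4 given values yield a linear system in the 3 coefficients.
Solving, P(n) = n² + 8n + 9.
The coefficient of n² is 1.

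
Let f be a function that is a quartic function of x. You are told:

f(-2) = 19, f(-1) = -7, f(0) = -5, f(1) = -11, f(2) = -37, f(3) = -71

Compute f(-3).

133

First differences: -26, 2, -6, -26, -34. Second differences: 28, -8, -20, -8. Third differences: -36, -12, 12. Fourth differences: 24, 24.
Level-4 differences are constant, so f has degree 4.
Fitting a degree-4 polynomial gives f(x) = x^4 - 4x³ - 5x² + 2x - 5.
Then f(-3) = 133.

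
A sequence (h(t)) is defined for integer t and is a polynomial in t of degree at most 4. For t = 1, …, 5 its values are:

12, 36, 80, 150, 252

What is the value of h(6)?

392

First differences: 24, 44, 70, 102. Second differences: 20, 26, 32. Third differences: 6, 6.
Level-3 differences are constant, so h has degree 3.
Fitting a degree-3 polynomial gives h(t) = t³ + 4t² + 5t + 2.
Then h(6) = 392.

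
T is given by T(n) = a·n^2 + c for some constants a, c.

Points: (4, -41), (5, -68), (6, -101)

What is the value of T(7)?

-140

From T(4) = -41 and T(5) = -68: 16a + c = -41 and 25a + c = -68.
Subtracting: 9a = -27, so a = -3; then c = -41 − (-3)·16 = 7.
So T(n) = -3n² + 7, and T(7) = -140.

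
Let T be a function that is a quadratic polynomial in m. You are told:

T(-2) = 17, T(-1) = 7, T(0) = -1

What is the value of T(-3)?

Write T(m) = am² + bm + c; the 3 given values yield a linear system in the 3 coefficients.
Solving, T(m) = m² - 7m - 1.
Then T(-3) = 29.

29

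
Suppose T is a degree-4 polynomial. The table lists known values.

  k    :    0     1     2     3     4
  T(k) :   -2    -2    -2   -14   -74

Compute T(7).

Write T(k) = ak^4 + bk³ + ck² + dk + e; the 5 given values yield a linear system in the 5 coefficients.
Solving, T(k) = -k^4 + 4k³ - 5k² + 2k - 2.
Then T(7) = -1262.

-1262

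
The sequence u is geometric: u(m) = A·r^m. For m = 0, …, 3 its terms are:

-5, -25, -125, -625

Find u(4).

-3125

Consecutive ratio: -25/(-5) = 5, and -125/(-25) = 5, so r = 5.
Then A·5^0 = -5 gives A = -5, and u(m) = -5·5^m.
u(4) = -5·5^4 = -3125.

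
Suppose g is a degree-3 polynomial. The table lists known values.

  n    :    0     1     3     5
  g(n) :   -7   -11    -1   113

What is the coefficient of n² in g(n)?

-5

Write g(n) = an³ + bn² + cn + d; the 4 given values yield a linear system in the 4 coefficients.
Solving, g(n) = 2n³ - 5n² - n - 7.
The coefficient of n² is -5.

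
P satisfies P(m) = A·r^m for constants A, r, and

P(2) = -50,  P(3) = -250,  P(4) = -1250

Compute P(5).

Consecutive ratio: -250/(-50) = 5, and -1250/(-250) = 5, so r = 5.
Then A·5^2 = -50 gives A = -2, and P(m) = -2·5^m.
P(5) = -2·5^5 = -6250.

-6250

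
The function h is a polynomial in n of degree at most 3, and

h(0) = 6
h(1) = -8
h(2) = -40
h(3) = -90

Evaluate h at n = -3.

First differences: -14, -32, -50. Second differences: -18, -18.
Level-2 differences are constant, so h has degree 2.
Fitting a degree-2 polynomial gives h(n) = -9n² - 5n + 6.
Then h(-3) = -60.

-60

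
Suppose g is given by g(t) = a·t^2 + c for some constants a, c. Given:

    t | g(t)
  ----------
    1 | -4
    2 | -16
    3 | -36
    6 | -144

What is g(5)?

-100

From g(1) = -4 and g(2) = -16: 1a + c = -4 and 4a + c = -16.
Subtracting: 3a = -12, so a = -4; then c = -4 − (-4)·1 = 0.
So g(t) = -4t² + 0, and g(5) = -100.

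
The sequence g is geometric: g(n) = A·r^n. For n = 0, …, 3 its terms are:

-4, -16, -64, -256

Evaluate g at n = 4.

Consecutive ratio: -16/(-4) = 4, and -64/(-16) = 4, so r = 4.
Then A·4^0 = -4 gives A = -4, and g(n) = -4·4^n.
g(4) = -4·4^4 = -1024.

-1024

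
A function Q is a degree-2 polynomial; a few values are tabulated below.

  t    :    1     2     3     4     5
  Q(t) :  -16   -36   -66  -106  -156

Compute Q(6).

First differences: -20, -30, -40, -50. Second differences: -10, -10, -10.
Level-2 differences are constant, so Q has degree 2.
Fitting a degree-2 polynomial gives Q(t) = -5t² - 5t - 6.
Then Q(6) = -216.

-216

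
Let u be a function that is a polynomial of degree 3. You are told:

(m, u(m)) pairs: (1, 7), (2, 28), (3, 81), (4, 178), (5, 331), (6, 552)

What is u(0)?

First differences: 21, 53, 97, 153, 221. Second differences: 32, 44, 56, 68. Third differences: 12, 12, 12.
Level-3 differences are constant, so u has degree 3.
Fitting a degree-3 polynomial gives u(m) = 2m³ + 4m² - 5m + 6.
The constant term is u(0) = 6.

6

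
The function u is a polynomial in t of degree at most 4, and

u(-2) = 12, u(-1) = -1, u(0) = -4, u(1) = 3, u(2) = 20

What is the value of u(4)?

84

Write u(t) = at^4 + bt³ + ct² + dt + e; the 5 given values yield a linear system in the 5 coefficients.
Solving, the top 2 coefficients vanish, and u(t) = 5t² + 2t - 4.
Then u(4) = 84.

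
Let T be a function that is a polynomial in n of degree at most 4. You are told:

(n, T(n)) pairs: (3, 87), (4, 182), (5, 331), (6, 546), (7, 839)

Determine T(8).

First differences: 95, 149, 215, 293. Second differences: 54, 66, 78. Third differences: 12, 12.
Level-3 differences are constant, so T has degree 3.
Extending the table by one column gives the next first difference 383, so T(8) = 839 + 383 = 1222.

1222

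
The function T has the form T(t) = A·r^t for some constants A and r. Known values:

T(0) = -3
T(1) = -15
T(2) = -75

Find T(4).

Consecutive ratio: -15/(-3) = 5, and -75/(-15) = 5, so r = 5.
Then A·5^0 = -3 gives A = -3, and T(t) = -3·5^t.
T(4) = -3·5^4 = -1875.

-1875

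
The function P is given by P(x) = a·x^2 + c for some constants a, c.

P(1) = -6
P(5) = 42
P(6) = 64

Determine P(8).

From P(1) = -6 and P(5) = 42: 1a + c = -6 and 25a + c = 42.
Subtracting: 24a = 48, so a = 2; then c = -6 − 2·1 = -8.
So P(x) = 2x² − 8, and P(8) = 120.

120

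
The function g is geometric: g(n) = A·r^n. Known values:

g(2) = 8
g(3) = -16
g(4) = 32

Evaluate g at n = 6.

Consecutive ratio: -16/8 = -2, and 32/(-16) = -2, so r = -2.
Then A·(-2)^2 = 8 gives A = 2, and g(n) = 2·(-2)^n.
g(6) = 2·(-2)^6 = 128.

128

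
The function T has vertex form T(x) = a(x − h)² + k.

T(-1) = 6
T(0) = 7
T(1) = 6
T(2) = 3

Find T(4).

First differences 1, -1, -3; second difference -2 = 2a, so a = -1.
Expanding, the x-coefficient is −2ah = 2h; matching it to the data gives h = 0, and then k = 7.
So T(x) = -1(x + 0)² + 7.
T(4) = -1·4² + 7 = -9.

-9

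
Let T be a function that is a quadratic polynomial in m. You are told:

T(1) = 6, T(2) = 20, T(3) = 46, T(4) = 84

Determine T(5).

First differences: 14, 26, 38. Second differences: 12, 12.
Level-2 differences are constant, so T has degree 2.
Fitting a degree-2 polynomial gives T(m) = 6m² - 4m + 4.
Then T(5) = 134.

134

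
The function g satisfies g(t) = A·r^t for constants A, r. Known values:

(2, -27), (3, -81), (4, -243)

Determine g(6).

-2187

Consecutive ratio: -81/(-27) = 3, and -243/(-81) = 3, so r = 3.
Then A·3^2 = -27 gives A = -3, and g(t) = -3·3^t.
g(6) = -3·3^6 = -2187.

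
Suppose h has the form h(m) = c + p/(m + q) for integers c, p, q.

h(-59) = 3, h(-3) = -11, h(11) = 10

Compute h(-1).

-26

(h(m) − c)(m + q) = p for each data point; the three points give a linear system in c and q, then p follows.
Solving: c = 4, q = -1, p = 60, so h(m) = 4 + 60/(m − 1).
Then h(-1) = 4 + 60/(-2) = -26.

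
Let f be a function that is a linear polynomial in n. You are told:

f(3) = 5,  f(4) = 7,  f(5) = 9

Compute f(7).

13

Write f(n) = an + b; the 3 given values yield a linear system in the 2 coefficients.
Solving, f(n) = 2n - 1.
Then f(7) = 13.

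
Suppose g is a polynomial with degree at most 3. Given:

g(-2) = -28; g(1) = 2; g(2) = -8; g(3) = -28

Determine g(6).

Write g(t) = at³ + bt² + ct + d; the 4 given values yield a linear system in the 4 coefficients.
Solving, the leading coefficient vanishes, and g(t) = -5t² + 5t + 2.
Then g(6) = -148.

-148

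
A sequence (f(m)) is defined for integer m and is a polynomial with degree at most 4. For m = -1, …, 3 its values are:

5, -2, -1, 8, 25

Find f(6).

124

First differences: -7, 1, 9, 17. Second differences: 8, 8, 8.
Level-2 differences are constant, so f has degree 2.
Fitting a degree-2 polynomial gives f(m) = 4m² - 3m - 2.
Then f(6) = 124.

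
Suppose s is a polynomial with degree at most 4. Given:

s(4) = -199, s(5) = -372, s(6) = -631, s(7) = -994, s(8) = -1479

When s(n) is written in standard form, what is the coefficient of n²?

First differences: -173, -259, -363, -485. Second differences: -86, -104, -122. Third differences: -18, -18.
Level-3 differences are constant, so s has degree 3.
Fitting a degree-3 polynomial gives s(n) = -3n³ + 2n² - 8n - 7.
The coefficient of n² is 2.

2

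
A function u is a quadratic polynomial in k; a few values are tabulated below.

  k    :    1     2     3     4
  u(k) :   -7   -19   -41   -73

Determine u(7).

Write u(k) = ak² + bk + c; the 4 given values yield a linear system in the 3 coefficients.
Solving, u(k) = -5k² + 3k - 5.
Then u(7) = -229.

-229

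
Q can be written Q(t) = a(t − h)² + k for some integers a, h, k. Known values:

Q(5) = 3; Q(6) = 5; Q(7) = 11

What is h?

First differences 2, 6; second difference 4 = 2a, so a = 2.
Expanding, the t-coefficient is −2ah = -4h; matching it to the data gives h = 5, and then k = 3.
So Q(t) = 2(t − 5)² + 3.
Hence h = 5.

5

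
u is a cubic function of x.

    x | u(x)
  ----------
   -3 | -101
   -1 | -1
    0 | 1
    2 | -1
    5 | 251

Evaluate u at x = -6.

-761

Write u(x) = ax³ + bx² + cx + d; the 5 given values yield a linear system in the 4 coefficients.
Solving, u(x) = 3x³ - 4x² - 5x + 1.
Then u(-6) = -761.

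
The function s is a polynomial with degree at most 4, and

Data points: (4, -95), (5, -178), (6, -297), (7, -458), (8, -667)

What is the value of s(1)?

Write s(m) = am^4 + bm³ + cm² + dm + e; the 5 given values yield a linear system in the 5 coefficients.
Solving, the leading coefficient vanishes, and s(m) = -m³ - 3m² + 5m - 3.
Then s(1) = -2.

-2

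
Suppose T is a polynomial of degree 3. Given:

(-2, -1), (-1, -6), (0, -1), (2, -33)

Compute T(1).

-4

Write T(m) = am³ + bm² + cm + d; the 4 given values yield a linear system in the 4 coefficients.
Solving, T(m) = -3m³ - 4m² + 4m - 1.
Then T(1) = -4.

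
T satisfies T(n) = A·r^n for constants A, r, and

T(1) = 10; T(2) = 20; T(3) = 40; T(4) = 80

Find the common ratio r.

2

Consecutive ratio: 20/10 = 2, and 40/20 = 2, so r = 2.
Then A·2^1 = 10 gives A = 5, and T(n) = 5·2^n.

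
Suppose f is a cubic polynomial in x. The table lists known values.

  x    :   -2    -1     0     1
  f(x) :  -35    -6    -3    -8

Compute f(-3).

-108

Write f(x) = ax³ + bx² + cx + d; the 4 given values yield a linear system in the 4 coefficients.
Solving, f(x) = 3x³ - 4x² - 4x - 3.
Then f(-3) = -108.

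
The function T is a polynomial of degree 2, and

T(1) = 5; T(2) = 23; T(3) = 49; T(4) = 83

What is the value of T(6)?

175

Write T(k) = ak² + bk + c; the 4 given values yield a linear system in the 3 coefficients.
Solving, T(k) = 4k² + 6k - 5.
Then T(6) = 175.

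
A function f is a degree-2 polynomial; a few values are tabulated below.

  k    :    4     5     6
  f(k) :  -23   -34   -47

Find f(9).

Write f(k) = ak² + bk + c; the 3 given values yield a linear system in the 3 coefficients.
Solving, f(k) = -k² - 2k + 1.
Then f(9) = -98.

-98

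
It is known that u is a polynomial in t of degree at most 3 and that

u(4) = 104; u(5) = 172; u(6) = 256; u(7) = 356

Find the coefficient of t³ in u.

Write u(t) = at³ + bt² + ct + d; the 4 given values yield a linear system in the 4 coefficients.
Solving, the leading coefficient vanishes, and u(t) = 8t² - 4t - 8.
The coefficient of t³ is 0.

0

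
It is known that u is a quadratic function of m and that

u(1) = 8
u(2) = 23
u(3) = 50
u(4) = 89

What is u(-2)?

35

Write u(m) = am² + bm + c; the 4 given values yield a linear system in the 3 coefficients.
Solving, u(m) = 6m² - 3m + 5.
Then u(-2) = 35.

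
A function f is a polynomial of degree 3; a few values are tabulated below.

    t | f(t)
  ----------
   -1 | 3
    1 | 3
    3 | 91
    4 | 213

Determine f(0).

Write f(t) = at³ + bt² + ct + d; the 4 given values yield a linear system in the 4 coefficients.
Solving, f(t) = 3t³ + 2t² - 3t + 1.
Then f(0) = 1.

1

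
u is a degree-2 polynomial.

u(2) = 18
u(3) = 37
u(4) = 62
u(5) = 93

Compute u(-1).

Write u(m) = am² + bm + c; the 4 given values yield a linear system in the 3 coefficients.
Solving, u(m) = 3m² + 4m - 2.
Then u(-1) = -3.

-3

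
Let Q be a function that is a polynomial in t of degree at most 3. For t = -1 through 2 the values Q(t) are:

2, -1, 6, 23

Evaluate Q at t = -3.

38

Write Q(t) = at³ + bt² + ct + d; the 4 given values yield a linear system in the 4 coefficients.
Solving, the leading coefficient vanishes, and Q(t) = 5t² + 2t - 1.
Then Q(-3) = 38.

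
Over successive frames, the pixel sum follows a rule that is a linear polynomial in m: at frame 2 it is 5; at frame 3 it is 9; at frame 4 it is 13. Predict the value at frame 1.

Write the value at m as f(m).
First differences: 4, 4.
Level-1 differences are constant, so f has degree 1.
Fitting a degree-1 polynomial gives f(m) = 4m - 3.
Then f(1) = 1.

1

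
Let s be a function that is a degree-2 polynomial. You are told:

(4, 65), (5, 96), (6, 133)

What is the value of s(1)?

Write s(t) = at² + bt + c; the 3 given values yield a linear system in the 3 coefficients.
Solving, s(t) = 3t² + 4t + 1.
Then s(1) = 8.

8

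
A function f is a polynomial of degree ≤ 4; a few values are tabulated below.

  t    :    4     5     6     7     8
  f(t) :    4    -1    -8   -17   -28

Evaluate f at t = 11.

-73

First differences: -5, -7, -9, -11. Second differences: -2, -2, -2.
Level-2 differences are constant, so f has degree 2.
Fitting a degree-2 polynomial gives f(t) = -t² + 4t + 4.
Then f(11) = -73.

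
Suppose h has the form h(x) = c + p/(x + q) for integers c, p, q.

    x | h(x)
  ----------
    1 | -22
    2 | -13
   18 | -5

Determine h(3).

-10

(h(x) − c)(x + q) = p for each data point; the three points give a linear system in c and q, then p follows.
Solving: c = -4, q = 0, p = -18, so h(x) = -4 − 18/(x + 0).
Then h(3) = -4 − 18/3 = -10.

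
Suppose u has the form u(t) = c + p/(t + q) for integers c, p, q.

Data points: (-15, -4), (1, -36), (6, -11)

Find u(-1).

(u(t) − c)(t + q) = p for each data point; the three points give a linear system in c and q, then p follows.
Solving: c = -6, q = 0, p = -30, so u(t) = -6 − 30/(t + 0).
Then u(-1) = -6 − 30/(-1) = 24.

24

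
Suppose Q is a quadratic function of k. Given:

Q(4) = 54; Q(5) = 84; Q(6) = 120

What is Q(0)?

Write Q(k) = ak² + bk + c; the 3 given values yield a linear system in the 3 coefficients.
Solving, Q(k) = 3k² + 3k - 6.
The constant term is Q(0) = -6.

-6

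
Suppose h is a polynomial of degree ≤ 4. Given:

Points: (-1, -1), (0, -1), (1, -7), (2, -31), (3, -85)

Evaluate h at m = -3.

First differences: 0, -6, -24, -54. Second differences: -6, -18, -30. Third differences: -12, -12.
Level-3 differences are constant, so h has degree 3.
Fitting a degree-3 polynomial gives h(m) = -2m³ - 3m² - m - 1.
Then h(-3) = 29.

29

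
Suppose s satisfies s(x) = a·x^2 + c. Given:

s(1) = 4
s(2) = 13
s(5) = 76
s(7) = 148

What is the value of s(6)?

109

From s(1) = 4 and s(2) = 13: 1a + c = 4 and 4a + c = 13.
Subtracting: 3a = 9, so a = 3; then c = 4 − 3·1 = 1.
So s(x) = 3x² + 1, and s(6) = 109.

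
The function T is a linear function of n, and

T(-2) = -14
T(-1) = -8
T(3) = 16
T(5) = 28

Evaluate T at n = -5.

Write T(n) = an + b; the 4 given values yield a linear system in the 2 coefficients.
Solving, T(n) = 6n - 2.
Then T(-5) = -32.

-32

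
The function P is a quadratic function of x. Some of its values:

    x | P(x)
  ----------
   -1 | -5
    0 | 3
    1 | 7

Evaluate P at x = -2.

Write P(x) = ax² + bx + c; the 3 given values yield a linear system in the 3 coefficients.
Solving, P(x) = -2x² + 6x + 3.
Then P(-2) = -17.

-17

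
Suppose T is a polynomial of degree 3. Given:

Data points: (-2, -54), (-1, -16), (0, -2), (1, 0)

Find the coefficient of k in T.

6

Write T(k) = ak³ + bk² + ck + d; the 4 given values yield a linear system in the 4 coefficients.
Solving, T(k) = 2k³ - 6k² + 6k - 2.
The coefficient of k is 6.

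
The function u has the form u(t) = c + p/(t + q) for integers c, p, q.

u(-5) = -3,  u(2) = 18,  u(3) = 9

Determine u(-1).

-9

(u(t) − c)(t + q) = p for each data point; the three points give a linear system in c and q, then p follows.
Solving: c = 0, q = -1, p = 18, so u(t) = 18/(t − 1).
Then u(-1) = 0 + 18/(-2) = -9.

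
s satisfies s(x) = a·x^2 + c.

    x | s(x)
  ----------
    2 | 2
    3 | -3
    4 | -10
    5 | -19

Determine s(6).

From s(2) = 2 and s(3) = -3: 4a + c = 2 and 9a + c = -3.
Subtracting: 5a = -5, so a = -1; then c = 2 − (-1)·4 = 6.
So s(x) = -1x² + 6, and s(6) = -30.

-30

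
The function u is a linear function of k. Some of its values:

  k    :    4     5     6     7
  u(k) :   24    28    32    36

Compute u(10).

Write u(k) = ak + b; the 4 given values yield a linear system in the 2 coefficients.
Solving, u(k) = 4k + 8.
Then u(10) = 48.

48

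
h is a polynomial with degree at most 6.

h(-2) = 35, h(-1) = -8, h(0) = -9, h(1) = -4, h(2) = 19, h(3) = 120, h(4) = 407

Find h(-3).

204

First differences: -43, -1, 5, 23, 101, 287. Second differences: 42, 6, 18, 78, 186. Third differences: -36, 12, 60, 108. Fourth differences: 48, 48, 48.
Level-4 differences are constant, so h has degree 4.
Fitting a degree-4 polynomial gives h(k) = 2k^4 - 2k³ + k² + 4k - 9.
Then h(-3) = 204.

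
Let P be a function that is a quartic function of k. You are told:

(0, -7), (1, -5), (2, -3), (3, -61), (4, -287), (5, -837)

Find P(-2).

-11

Write P(k) = ak^4 + bk³ + ck² + dk + e; the 6 given values yield a linear system in the 5 coefficients.
Solving, P(k) = -2k^4 + 2k³ + 8k² - 6k - 7.
Then P(-2) = -11.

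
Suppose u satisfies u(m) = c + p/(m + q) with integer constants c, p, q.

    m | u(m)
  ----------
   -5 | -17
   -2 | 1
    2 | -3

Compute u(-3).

7

(u(m) − c)(m + q) = p for each data point; the three points give a linear system in c and q, then p follows.
Solving: c = -5, q = 4, p = 12, so u(m) = -5 + 12/(m + 4).
Then u(-3) = -5 + 12/1 = 7.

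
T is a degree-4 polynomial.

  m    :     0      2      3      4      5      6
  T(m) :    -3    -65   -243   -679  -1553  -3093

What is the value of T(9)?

Write T(m) = am^4 + bm³ + cm² + dm + e; the 6 given values yield a linear system in the 5 coefficients.
Solving, T(m) = -2m^4 - 2m³ - m² - 5m - 3.
Then T(9) = -14709.

-14709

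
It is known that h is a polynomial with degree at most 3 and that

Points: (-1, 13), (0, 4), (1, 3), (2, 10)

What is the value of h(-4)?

88

First differences: -9, -1, 7. Second differences: 8, 8.
Level-2 differences are constant, so h has degree 2.
Fitting a degree-2 polynomial gives h(m) = 4m² - 5m + 4.
Then h(-4) = 88.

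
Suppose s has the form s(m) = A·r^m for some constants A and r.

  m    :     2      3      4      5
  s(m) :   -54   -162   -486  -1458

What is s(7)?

Consecutive ratio: -162/(-54) = 3, and -486/(-162) = 3, so r = 3.
Then A·3^2 = -54 gives A = -6, and s(m) = -6·3^m.
s(7) = -6·3^7 = -13122.

-13122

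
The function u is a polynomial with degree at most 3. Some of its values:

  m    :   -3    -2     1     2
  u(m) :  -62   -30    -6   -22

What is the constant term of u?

Write u(m) = am³ + bm² + cm + d; the 4 given values yield a linear system in the 4 coefficients.
Solving, the leading coefficient vanishes, and u(m) = -6m² + 2m - 2.
The constant term is u(0) = -2.

-2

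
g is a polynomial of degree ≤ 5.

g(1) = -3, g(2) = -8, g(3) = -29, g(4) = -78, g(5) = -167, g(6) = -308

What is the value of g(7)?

-513

Write g(m) = am^5 + bm^4 + cm³ + dm² + em + p; the 6 given values yield a linear system in the 6 coefficients.
Solving, the top 2 coefficients vanish, and g(m) = -2m³ + 4m² - 3m - 2.
Then g(7) = -513.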